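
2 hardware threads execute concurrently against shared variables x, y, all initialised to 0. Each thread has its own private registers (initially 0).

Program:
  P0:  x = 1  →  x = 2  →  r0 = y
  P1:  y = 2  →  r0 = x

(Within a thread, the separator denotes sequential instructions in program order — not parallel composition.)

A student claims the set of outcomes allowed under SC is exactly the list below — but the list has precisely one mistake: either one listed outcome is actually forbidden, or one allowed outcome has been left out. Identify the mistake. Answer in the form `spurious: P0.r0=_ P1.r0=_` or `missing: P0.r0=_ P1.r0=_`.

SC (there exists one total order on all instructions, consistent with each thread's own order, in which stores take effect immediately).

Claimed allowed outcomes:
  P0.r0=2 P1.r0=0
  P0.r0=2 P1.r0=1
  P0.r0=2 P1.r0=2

missing: P0.r0=0 P1.r0=2

outcome vector order: (P0.r0,P1.r0)
under SC → (0,2) (2,0) (2,1) (2,2)
SC∖claimed = {(0,2)}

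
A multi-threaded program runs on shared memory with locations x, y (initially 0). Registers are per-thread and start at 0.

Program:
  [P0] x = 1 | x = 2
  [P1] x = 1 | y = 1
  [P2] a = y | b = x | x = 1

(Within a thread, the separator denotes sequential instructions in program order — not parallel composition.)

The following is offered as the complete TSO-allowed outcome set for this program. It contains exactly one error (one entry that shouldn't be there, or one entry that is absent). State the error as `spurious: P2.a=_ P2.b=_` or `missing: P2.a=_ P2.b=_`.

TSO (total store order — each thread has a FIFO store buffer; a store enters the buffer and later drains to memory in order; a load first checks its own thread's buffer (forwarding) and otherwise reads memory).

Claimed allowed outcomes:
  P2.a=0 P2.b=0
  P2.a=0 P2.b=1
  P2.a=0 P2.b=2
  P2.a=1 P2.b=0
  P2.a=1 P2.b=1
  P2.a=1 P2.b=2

outcome vector order: (P2.a,P2.b)
TSO: 5 outcomes — {(0,0); (0,1); (0,2); (1,1); (1,2)}
claimed∖TSO = {(1,0)}

spurious: P2.a=1 P2.b=0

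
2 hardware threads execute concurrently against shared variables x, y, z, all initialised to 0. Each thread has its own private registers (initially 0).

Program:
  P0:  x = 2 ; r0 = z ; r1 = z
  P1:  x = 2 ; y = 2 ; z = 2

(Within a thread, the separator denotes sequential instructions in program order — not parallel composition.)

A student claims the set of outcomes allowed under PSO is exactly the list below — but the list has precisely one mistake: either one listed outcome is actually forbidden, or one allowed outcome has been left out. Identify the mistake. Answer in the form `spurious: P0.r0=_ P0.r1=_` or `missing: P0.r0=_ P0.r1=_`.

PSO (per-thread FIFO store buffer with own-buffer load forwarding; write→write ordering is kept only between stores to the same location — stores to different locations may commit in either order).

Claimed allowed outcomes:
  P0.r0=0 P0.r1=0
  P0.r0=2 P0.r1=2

missing: P0.r0=0 P0.r1=2

outcome vector order: (P0.r0,P0.r1)
PSO (3): (0,0); (0,2); (2,2)
PSO∖claimed = {(0,2)}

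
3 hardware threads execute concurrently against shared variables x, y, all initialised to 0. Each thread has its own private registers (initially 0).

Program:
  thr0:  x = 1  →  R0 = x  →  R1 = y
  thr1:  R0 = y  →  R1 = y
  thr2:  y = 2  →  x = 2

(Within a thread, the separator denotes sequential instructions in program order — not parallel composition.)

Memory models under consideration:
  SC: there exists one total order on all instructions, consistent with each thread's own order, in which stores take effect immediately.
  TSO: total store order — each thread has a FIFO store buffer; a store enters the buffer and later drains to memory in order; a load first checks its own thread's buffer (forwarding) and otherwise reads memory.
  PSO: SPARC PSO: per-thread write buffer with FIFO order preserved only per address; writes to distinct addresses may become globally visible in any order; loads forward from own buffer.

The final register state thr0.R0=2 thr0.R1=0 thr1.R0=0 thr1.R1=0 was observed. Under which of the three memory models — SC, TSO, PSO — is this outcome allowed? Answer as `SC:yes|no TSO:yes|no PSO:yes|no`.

outcome vector order: (thr0.R0,thr0.R1,thr1.R0,thr1.R1)
under SC → 1/0/0/0 1/0/0/2 1/0/2/2 1/2/0/0 1/2/0/2 1/2/2/2 2/2/0/0 2/2/0/2 2/2/2/2
under TSO → 1/0/0/0 1/0/0/2 1/0/2/2 1/2/0/0 1/2/0/2 1/2/2/2 2/2/0/0 2/2/0/2 2/2/2/2
under PSO → 1/0/0/0 1/0/0/2 1/0/2/2 1/2/0/0 1/2/0/2 1/2/2/2 2/0/0/0 2/0/0/2 2/0/2/2 2/2/0/0 2/2/0/2 2/2/2/2
target 2/0/0/0 ∈ {PSO}

SC:no TSO:no PSO:yes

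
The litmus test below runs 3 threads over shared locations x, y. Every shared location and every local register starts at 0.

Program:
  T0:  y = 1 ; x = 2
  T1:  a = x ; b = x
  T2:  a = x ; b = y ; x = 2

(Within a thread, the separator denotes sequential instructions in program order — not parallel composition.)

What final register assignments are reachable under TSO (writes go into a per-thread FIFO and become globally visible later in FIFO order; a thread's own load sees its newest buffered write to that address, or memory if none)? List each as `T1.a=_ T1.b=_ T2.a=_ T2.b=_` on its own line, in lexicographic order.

outcome vector order: (T1.a,T1.b,T2.a,T2.b)
|TSO outcomes| = 9

T1.a=0 T1.b=0 T2.a=0 T2.b=0
T1.a=0 T1.b=0 T2.a=0 T2.b=1
T1.a=0 T1.b=0 T2.a=2 T2.b=1
T1.a=0 T1.b=2 T2.a=0 T2.b=0
T1.a=0 T1.b=2 T2.a=0 T2.b=1
T1.a=0 T1.b=2 T2.a=2 T2.b=1
T1.a=2 T1.b=2 T2.a=0 T2.b=0
T1.a=2 T1.b=2 T2.a=0 T2.b=1
T1.a=2 T1.b=2 T2.a=2 T2.b=1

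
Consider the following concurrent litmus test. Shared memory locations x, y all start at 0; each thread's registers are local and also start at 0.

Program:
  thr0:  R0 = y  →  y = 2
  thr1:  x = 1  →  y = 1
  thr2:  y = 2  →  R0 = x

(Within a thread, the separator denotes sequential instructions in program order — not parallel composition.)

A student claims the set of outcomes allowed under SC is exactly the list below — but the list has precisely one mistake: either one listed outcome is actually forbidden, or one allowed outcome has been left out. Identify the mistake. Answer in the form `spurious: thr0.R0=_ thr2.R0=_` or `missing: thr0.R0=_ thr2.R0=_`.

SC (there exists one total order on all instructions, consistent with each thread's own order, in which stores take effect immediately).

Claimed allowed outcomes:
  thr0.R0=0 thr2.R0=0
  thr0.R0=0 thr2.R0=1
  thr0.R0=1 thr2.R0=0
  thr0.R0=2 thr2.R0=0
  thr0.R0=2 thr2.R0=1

missing: thr0.R0=1 thr2.R0=1

outcome vector order: (thr0.R0,thr2.R0)
under SC → 0/0, 0/1, 1/0, 1/1, 2/0, 2/1
SC∖claimed = {1/1}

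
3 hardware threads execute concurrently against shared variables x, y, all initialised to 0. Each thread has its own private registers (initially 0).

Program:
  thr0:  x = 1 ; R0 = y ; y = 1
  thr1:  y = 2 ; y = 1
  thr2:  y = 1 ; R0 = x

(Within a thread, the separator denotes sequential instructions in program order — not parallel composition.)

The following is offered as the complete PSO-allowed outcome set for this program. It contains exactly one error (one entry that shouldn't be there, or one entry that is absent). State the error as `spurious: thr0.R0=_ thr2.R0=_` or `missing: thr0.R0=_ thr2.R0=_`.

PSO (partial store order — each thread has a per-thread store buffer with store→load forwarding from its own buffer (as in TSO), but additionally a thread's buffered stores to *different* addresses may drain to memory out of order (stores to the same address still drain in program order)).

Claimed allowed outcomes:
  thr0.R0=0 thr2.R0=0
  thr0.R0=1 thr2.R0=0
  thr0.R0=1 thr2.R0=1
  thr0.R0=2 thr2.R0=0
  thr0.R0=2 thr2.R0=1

missing: thr0.R0=0 thr2.R0=1

outcome vector order: (thr0.R0,thr2.R0)
PSO (6): (0,0); (0,1); (1,0); (1,1); (2,0); (2,1)
PSO∖claimed = {(0,1)}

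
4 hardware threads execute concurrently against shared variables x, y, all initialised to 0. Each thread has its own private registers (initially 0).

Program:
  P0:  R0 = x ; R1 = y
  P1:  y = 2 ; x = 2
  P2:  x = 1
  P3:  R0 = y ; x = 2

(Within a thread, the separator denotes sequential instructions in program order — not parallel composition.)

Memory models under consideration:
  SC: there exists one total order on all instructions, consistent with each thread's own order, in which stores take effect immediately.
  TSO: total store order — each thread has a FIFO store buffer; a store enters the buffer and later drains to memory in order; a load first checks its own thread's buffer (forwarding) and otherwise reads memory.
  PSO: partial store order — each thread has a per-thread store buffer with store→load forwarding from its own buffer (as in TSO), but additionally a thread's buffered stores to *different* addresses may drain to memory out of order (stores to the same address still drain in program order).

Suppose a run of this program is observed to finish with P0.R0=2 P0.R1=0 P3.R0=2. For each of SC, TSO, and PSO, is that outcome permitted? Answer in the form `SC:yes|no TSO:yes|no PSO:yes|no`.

outcome vector order: (P0.R0,P0.R1,P3.R0)
under SC → (0,0,0) (0,0,2) (0,2,0) (0,2,2) (1,0,0) (1,0,2) (1,2,0) (1,2,2) (2,0,0) (2,2,0) (2,2,2)
under TSO → (0,0,0) (0,0,2) (0,2,0) (0,2,2) (1,0,0) (1,0,2) (1,2,0) (1,2,2) (2,0,0) (2,2,0) (2,2,2)
under PSO → (0,0,0) (0,0,2) (0,2,0) (0,2,2) (1,0,0) (1,0,2) (1,2,0) (1,2,2) (2,0,0) (2,0,2) (2,2,0) (2,2,2)
target (2,0,2) ∈ {PSO}

SC:no TSO:no PSO:yes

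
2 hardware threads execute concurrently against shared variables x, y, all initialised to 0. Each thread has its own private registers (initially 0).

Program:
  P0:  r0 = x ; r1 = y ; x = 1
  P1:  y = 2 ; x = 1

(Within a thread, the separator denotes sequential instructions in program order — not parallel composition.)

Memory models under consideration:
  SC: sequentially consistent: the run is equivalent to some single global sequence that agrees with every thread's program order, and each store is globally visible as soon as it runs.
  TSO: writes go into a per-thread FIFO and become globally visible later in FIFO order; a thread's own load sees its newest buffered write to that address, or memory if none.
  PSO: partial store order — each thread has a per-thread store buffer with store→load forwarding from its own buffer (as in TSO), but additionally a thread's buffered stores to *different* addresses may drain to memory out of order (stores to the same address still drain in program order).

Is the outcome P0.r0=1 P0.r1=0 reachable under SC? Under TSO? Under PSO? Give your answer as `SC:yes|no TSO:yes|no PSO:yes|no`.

outcome vector order: (P0.r0,P0.r1)
under SC → (0,0), (0,2), (1,2)
under TSO → (0,0), (0,2), (1,2)
under PSO → (0,0), (0,2), (1,0), (1,2)
target (1,0) ∈ {PSO}

SC:no TSO:no PSO:yes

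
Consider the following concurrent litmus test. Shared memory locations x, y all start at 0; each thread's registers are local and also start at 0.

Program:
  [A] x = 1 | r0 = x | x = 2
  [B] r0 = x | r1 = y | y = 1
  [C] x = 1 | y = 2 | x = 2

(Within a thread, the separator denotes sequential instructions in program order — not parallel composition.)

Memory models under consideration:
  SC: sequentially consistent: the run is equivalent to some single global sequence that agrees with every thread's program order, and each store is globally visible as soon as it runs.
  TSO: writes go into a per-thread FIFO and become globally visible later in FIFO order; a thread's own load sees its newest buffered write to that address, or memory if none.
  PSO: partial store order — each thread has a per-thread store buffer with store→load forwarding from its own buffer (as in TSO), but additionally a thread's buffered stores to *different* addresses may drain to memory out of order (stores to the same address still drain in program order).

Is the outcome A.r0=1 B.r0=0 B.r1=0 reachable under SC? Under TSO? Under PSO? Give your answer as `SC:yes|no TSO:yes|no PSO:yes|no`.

outcome vector order: (A.r0,B.r0,B.r1)
SC: 11 outcomes — {100 102 110 112 120 122 200 202 210 212 222}
TSO: 11 outcomes — {100 102 110 112 120 122 200 202 210 212 222}
PSO: 12 outcomes — {100 102 110 112 120 122 200 202 210 212 220 222}
target 100 ∈ {SC,TSO,PSO}

SC:yes TSO:yes PSO:yes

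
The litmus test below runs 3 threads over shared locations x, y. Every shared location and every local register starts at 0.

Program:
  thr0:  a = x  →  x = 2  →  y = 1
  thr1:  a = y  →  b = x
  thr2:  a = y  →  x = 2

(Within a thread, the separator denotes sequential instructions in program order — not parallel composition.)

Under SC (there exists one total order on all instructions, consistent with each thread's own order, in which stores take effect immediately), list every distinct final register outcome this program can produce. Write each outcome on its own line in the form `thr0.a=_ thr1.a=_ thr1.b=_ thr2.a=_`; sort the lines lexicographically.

outcome vector order: (thr0.a,thr1.a,thr1.b,thr2.a)
|SC outcomes| = 9

thr0.a=0 thr1.a=0 thr1.b=0 thr2.a=0
thr0.a=0 thr1.a=0 thr1.b=0 thr2.a=1
thr0.a=0 thr1.a=0 thr1.b=2 thr2.a=0
thr0.a=0 thr1.a=0 thr1.b=2 thr2.a=1
thr0.a=0 thr1.a=1 thr1.b=2 thr2.a=0
thr0.a=0 thr1.a=1 thr1.b=2 thr2.a=1
thr0.a=2 thr1.a=0 thr1.b=0 thr2.a=0
thr0.a=2 thr1.a=0 thr1.b=2 thr2.a=0
thr0.a=2 thr1.a=1 thr1.b=2 thr2.a=0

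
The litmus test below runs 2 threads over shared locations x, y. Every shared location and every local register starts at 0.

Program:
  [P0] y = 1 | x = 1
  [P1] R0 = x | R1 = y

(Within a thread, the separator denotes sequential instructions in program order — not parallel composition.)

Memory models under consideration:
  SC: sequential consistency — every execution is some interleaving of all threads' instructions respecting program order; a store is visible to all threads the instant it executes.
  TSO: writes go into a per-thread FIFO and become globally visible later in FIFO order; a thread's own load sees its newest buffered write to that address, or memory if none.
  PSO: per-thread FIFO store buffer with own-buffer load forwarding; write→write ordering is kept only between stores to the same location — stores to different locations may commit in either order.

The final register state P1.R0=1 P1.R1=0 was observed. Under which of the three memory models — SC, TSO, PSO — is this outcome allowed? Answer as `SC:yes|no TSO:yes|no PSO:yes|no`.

outcome vector order: (P1.R0,P1.R1)
[SC] allowed = {00; 01; 11}
[TSO] allowed = {00; 01; 11}
[PSO] allowed = {00; 01; 10; 11}
target 10 ∈ {PSO}

SC:no TSO:no PSO:yes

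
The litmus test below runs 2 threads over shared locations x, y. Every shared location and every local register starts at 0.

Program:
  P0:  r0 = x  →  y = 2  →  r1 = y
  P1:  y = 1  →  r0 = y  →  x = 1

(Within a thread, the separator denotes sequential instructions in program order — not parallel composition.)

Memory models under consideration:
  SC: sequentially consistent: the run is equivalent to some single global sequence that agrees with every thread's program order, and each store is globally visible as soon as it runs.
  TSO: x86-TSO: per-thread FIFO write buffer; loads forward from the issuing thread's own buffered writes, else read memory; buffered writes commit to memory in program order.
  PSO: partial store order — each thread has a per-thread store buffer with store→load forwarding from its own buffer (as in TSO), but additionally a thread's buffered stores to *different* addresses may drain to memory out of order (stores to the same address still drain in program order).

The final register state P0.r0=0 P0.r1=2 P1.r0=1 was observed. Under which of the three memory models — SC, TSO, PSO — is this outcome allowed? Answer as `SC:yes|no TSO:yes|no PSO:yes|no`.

outcome vector order: (P0.r0,P0.r1,P1.r0)
under SC → (0,1,1), (0,2,1), (0,2,2), (1,2,1)
under TSO → (0,1,1), (0,2,1), (0,2,2), (1,2,1)
under PSO → (0,1,1), (0,2,1), (0,2,2), (1,1,1), (1,2,1)
target (0,2,1) ∈ {SC,TSO,PSO}

SC:yes TSO:yes PSO:yes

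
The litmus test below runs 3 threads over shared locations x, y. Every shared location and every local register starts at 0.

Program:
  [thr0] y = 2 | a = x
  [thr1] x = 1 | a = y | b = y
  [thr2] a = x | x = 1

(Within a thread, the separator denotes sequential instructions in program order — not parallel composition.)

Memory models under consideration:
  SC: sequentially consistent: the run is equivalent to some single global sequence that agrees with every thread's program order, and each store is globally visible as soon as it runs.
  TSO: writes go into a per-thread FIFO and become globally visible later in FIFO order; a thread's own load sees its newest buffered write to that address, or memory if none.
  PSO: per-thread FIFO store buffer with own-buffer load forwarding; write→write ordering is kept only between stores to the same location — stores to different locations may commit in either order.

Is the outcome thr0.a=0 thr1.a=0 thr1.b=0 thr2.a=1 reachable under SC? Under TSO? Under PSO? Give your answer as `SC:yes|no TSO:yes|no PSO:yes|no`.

SC:no TSO:yes PSO:yes

outcome vector order: (thr0.a,thr1.a,thr1.b,thr2.a)
[SC] allowed = {0220; 0221; 1000; 1001; 1020; 1021; 1220; 1221}
[TSO] allowed = {0000; 0001; 0020; 0021; 0220; 0221; 1000; 1001; 1020; 1021; 1220; 1221}
[PSO] allowed = {0000; 0001; 0020; 0021; 0220; 0221; 1000; 1001; 1020; 1021; 1220; 1221}
target 0001 ∈ {TSO,PSO}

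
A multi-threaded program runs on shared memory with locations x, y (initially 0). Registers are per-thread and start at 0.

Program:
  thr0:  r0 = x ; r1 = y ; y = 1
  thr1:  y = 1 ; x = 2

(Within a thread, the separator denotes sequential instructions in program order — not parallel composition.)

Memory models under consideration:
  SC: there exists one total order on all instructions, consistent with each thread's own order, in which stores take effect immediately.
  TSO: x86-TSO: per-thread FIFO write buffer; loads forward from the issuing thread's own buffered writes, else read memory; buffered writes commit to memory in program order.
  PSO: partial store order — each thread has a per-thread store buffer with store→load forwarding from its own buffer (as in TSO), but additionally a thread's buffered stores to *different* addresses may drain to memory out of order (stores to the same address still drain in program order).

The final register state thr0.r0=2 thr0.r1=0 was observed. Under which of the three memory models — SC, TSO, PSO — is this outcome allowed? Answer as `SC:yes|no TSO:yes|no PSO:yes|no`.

outcome vector order: (thr0.r0,thr0.r1)
under SC → <0 0>; <0 1>; <2 1>
under TSO → <0 0>; <0 1>; <2 1>
under PSO → <0 0>; <0 1>; <2 0>; <2 1>
target <2 0> ∈ {PSO}

SC:no TSO:no PSO:yes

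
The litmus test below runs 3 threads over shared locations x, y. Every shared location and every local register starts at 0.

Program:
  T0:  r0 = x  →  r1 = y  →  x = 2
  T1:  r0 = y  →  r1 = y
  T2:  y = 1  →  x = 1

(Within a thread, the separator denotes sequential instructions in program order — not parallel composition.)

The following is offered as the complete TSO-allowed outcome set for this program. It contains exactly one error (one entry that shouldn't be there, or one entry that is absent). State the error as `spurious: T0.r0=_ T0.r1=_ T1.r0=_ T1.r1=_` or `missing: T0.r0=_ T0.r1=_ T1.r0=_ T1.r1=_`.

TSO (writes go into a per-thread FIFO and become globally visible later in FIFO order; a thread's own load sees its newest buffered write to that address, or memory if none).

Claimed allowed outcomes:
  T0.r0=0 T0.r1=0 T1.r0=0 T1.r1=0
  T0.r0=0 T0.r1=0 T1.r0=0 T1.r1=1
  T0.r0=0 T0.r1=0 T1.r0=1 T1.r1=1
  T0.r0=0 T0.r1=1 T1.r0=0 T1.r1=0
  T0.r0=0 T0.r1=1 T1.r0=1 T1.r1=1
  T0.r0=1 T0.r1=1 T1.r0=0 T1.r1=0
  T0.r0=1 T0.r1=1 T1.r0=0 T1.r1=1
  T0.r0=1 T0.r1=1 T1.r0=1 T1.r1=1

outcome vector order: (T0.r0,T0.r1,T1.r0,T1.r1)
TSO (9): <0 0 0 0>; <0 0 0 1>; <0 0 1 1>; <0 1 0 0>; <0 1 0 1>; <0 1 1 1>; <1 1 0 0>; <1 1 0 1>; <1 1 1 1>
TSO∖claimed = {<0 1 0 1>}

missing: T0.r0=0 T0.r1=1 T1.r0=0 T1.r1=1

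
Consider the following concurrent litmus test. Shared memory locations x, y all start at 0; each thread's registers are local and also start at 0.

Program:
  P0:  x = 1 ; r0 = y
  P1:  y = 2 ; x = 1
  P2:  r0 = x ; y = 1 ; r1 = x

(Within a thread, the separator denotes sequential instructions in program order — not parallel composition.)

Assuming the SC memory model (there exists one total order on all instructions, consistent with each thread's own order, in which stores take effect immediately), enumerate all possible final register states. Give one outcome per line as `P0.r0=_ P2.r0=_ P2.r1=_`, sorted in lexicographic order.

P0.r0=0 P2.r0=0 P2.r1=1
P0.r0=0 P2.r0=1 P2.r1=1
P0.r0=1 P2.r0=0 P2.r1=0
P0.r0=1 P2.r0=0 P2.r1=1
P0.r0=1 P2.r0=1 P2.r1=1
P0.r0=2 P2.r0=0 P2.r1=0
P0.r0=2 P2.r0=0 P2.r1=1
P0.r0=2 P2.r0=1 P2.r1=1

outcome vector order: (P0.r0,P2.r0,P2.r1)
|SC outcomes| = 8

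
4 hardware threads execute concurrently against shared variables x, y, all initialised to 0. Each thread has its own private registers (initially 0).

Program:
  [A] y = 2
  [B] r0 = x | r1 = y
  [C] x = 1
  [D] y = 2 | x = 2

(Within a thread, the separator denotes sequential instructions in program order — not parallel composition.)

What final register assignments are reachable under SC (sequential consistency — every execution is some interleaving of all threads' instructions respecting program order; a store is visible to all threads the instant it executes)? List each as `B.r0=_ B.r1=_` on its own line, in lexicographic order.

outcome vector order: (B.r0,B.r1)
|SC outcomes| = 5

B.r0=0 B.r1=0
B.r0=0 B.r1=2
B.r0=1 B.r1=0
B.r0=1 B.r1=2
B.r0=2 B.r1=2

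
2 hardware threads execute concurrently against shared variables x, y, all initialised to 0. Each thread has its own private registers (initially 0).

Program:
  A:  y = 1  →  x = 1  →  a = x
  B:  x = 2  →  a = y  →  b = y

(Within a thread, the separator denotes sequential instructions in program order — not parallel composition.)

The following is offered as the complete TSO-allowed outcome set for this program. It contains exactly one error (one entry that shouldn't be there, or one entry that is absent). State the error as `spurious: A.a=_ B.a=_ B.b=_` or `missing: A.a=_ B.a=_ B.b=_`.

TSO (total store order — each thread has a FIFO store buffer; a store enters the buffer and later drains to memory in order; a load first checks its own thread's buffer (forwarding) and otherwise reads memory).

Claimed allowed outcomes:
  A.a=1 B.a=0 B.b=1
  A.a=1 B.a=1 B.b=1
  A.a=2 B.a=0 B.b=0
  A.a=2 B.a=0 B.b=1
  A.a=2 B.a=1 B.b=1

missing: A.a=1 B.a=0 B.b=0

outcome vector order: (A.a,B.a,B.b)
under TSO → <1 0 0>; <1 0 1>; <1 1 1>; <2 0 0>; <2 0 1>; <2 1 1>
TSO∖claimed = {<1 0 0>}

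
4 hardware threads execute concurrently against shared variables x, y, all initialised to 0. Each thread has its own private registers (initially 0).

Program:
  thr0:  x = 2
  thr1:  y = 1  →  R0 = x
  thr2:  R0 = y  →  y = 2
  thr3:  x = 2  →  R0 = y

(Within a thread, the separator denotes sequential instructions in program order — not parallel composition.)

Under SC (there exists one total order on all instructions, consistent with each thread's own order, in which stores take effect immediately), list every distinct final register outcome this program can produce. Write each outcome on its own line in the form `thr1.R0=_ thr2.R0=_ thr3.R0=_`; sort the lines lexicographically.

outcome vector order: (thr1.R0,thr2.R0,thr3.R0)
|SC outcomes| = 10

thr1.R0=0 thr2.R0=0 thr3.R0=1
thr1.R0=0 thr2.R0=0 thr3.R0=2
thr1.R0=0 thr2.R0=1 thr3.R0=1
thr1.R0=0 thr2.R0=1 thr3.R0=2
thr1.R0=2 thr2.R0=0 thr3.R0=0
thr1.R0=2 thr2.R0=0 thr3.R0=1
thr1.R0=2 thr2.R0=0 thr3.R0=2
thr1.R0=2 thr2.R0=1 thr3.R0=0
thr1.R0=2 thr2.R0=1 thr3.R0=1
thr1.R0=2 thr2.R0=1 thr3.R0=2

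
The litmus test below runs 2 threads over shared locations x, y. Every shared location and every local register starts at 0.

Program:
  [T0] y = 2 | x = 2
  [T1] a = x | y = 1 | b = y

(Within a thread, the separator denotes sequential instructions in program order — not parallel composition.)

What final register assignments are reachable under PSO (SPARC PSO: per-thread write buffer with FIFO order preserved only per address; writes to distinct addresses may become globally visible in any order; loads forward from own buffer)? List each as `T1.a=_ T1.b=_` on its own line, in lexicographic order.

outcome vector order: (T1.a,T1.b)
|PSO outcomes| = 4

T1.a=0 T1.b=1
T1.a=0 T1.b=2
T1.a=2 T1.b=1
T1.a=2 T1.b=2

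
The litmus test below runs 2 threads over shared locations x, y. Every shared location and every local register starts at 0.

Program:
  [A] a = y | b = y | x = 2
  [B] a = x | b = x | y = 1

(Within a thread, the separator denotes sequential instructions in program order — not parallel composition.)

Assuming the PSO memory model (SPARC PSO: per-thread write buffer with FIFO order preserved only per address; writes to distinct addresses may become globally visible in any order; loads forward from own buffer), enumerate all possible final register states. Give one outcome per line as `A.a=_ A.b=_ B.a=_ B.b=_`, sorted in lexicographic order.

A.a=0 A.b=0 B.a=0 B.b=0
A.a=0 A.b=0 B.a=0 B.b=2
A.a=0 A.b=0 B.a=2 B.b=2
A.a=0 A.b=1 B.a=0 B.b=0
A.a=1 A.b=1 B.a=0 B.b=0

outcome vector order: (A.a,A.b,B.a,B.b)
|PSO outcomes| = 5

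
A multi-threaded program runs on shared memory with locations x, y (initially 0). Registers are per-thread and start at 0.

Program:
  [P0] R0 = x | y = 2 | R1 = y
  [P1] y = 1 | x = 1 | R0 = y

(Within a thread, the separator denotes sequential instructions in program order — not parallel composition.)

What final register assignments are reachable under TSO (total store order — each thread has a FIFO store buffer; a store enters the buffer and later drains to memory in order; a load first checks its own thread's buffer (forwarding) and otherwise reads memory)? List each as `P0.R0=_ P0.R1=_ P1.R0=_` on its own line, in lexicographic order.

outcome vector order: (P0.R0,P0.R1,P1.R0)
|TSO outcomes| = 5

P0.R0=0 P0.R1=1 P1.R0=1
P0.R0=0 P0.R1=2 P1.R0=1
P0.R0=0 P0.R1=2 P1.R0=2
P0.R0=1 P0.R1=2 P1.R0=1
P0.R0=1 P0.R1=2 P1.R0=2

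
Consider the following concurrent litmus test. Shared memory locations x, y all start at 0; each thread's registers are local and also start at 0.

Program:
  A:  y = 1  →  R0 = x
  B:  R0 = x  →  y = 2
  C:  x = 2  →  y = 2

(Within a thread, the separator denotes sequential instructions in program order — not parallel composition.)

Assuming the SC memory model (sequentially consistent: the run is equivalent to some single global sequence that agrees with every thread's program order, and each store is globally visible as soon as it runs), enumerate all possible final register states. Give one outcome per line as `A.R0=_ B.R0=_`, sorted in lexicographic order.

outcome vector order: (A.R0,B.R0)
|SC outcomes| = 4

A.R0=0 B.R0=0
A.R0=0 B.R0=2
A.R0=2 B.R0=0
A.R0=2 B.R0=2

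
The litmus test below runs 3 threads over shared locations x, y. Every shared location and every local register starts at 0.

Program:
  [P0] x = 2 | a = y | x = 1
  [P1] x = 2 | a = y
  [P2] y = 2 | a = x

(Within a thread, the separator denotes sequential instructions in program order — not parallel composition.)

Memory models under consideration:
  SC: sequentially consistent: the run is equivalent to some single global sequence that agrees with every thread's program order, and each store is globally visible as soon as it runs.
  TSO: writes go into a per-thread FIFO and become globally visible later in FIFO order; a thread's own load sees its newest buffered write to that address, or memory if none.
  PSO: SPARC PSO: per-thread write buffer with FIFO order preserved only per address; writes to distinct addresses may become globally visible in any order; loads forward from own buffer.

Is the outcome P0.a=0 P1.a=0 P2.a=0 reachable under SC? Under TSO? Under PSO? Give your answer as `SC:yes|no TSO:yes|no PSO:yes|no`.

outcome vector order: (P0.a,P1.a,P2.a)
[SC] allowed = {001 002 021 022 201 202 220 221 222}
[TSO] allowed = {000 001 002 020 021 022 200 201 202 220 221 222}
[PSO] allowed = {000 001 002 020 021 022 200 201 202 220 221 222}
target 000 ∈ {TSO,PSO}

SC:no TSO:yes PSO:yes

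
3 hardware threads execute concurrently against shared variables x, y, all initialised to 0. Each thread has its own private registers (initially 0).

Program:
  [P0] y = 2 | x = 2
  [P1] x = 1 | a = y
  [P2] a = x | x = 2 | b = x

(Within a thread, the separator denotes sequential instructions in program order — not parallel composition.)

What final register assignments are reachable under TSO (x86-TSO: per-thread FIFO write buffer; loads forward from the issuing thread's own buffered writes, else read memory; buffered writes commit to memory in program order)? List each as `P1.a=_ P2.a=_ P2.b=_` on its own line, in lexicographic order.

P1.a=0 P2.a=0 P2.b=1
P1.a=0 P2.a=0 P2.b=2
P1.a=0 P2.a=1 P2.b=2
P1.a=0 P2.a=2 P2.b=1
P1.a=0 P2.a=2 P2.b=2
P1.a=2 P2.a=0 P2.b=1
P1.a=2 P2.a=0 P2.b=2
P1.a=2 P2.a=1 P2.b=2
P1.a=2 P2.a=2 P2.b=1
P1.a=2 P2.a=2 P2.b=2

outcome vector order: (P1.a,P2.a,P2.b)
|TSO outcomes| = 10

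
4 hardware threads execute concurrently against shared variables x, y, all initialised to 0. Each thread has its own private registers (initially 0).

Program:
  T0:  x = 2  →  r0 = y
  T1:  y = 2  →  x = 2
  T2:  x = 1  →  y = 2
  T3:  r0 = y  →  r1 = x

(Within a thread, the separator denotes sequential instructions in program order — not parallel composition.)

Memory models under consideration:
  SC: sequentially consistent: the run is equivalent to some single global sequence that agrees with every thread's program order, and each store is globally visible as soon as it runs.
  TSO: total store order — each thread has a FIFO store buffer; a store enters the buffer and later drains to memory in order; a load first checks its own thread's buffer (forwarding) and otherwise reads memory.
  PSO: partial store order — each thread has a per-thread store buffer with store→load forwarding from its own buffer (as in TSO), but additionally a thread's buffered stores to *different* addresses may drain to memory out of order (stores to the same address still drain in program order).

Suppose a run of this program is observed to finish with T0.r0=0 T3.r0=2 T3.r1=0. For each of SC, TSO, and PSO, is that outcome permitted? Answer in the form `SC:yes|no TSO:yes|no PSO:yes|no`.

SC:no TSO:yes PSO:yes

outcome vector order: (T0.r0,T3.r0,T3.r1)
SC (11): 0/0/0 0/0/1 0/0/2 0/2/1 0/2/2 2/0/0 2/0/1 2/0/2 2/2/0 2/2/1 2/2/2
TSO (12): 0/0/0 0/0/1 0/0/2 0/2/0 0/2/1 0/2/2 2/0/0 2/0/1 2/0/2 2/2/0 2/2/1 2/2/2
PSO (12): 0/0/0 0/0/1 0/0/2 0/2/0 0/2/1 0/2/2 2/0/0 2/0/1 2/0/2 2/2/0 2/2/1 2/2/2
target 0/2/0 ∈ {TSO,PSO}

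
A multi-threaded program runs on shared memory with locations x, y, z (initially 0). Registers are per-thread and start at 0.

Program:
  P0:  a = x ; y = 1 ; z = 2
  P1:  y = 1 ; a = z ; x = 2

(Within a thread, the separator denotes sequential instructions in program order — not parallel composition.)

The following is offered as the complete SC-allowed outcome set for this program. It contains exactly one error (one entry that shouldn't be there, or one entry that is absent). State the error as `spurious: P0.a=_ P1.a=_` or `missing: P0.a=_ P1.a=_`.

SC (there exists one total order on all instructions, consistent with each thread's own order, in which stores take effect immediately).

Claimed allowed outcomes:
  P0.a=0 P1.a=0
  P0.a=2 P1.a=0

missing: P0.a=0 P1.a=2

outcome vector order: (P0.a,P1.a)
[SC] allowed = {00 02 20}
SC∖claimed = {02}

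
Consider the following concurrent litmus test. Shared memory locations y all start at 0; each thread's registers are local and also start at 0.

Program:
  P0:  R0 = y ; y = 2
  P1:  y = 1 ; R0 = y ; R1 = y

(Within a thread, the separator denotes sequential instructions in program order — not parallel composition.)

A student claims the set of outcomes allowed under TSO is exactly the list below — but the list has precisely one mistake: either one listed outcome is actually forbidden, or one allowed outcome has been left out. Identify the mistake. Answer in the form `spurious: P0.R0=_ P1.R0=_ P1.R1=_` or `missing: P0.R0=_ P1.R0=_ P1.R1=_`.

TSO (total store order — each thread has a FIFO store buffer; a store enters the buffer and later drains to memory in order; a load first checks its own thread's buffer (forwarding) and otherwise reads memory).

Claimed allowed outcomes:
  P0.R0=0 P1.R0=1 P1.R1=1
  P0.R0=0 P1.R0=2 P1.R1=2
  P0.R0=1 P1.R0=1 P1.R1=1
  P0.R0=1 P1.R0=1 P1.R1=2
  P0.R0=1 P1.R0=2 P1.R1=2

missing: P0.R0=0 P1.R0=1 P1.R1=2

outcome vector order: (P0.R0,P1.R0,P1.R1)
under TSO → 0/1/1 0/1/2 0/2/2 1/1/1 1/1/2 1/2/2
TSO∖claimed = {0/1/2}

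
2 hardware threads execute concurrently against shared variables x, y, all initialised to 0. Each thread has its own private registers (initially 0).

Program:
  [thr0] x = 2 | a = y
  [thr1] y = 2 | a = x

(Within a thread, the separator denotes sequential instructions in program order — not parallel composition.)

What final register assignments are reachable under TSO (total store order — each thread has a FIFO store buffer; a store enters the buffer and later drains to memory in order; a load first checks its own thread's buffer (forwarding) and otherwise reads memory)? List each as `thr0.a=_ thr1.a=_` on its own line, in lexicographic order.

thr0.a=0 thr1.a=0
thr0.a=0 thr1.a=2
thr0.a=2 thr1.a=0
thr0.a=2 thr1.a=2

outcome vector order: (thr0.a,thr1.a)
|TSO outcomes| = 4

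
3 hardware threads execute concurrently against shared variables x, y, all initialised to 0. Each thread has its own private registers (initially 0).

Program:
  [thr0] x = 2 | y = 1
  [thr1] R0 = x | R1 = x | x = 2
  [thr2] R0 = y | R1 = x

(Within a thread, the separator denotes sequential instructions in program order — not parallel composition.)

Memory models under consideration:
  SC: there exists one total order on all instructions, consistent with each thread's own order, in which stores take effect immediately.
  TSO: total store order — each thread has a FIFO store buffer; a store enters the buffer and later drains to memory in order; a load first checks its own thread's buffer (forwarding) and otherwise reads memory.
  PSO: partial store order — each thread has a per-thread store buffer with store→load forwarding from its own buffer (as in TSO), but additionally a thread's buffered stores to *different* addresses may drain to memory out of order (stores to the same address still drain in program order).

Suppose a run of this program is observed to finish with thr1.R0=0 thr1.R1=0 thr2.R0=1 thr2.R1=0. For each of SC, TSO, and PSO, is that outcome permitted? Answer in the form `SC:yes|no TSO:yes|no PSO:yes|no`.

SC:no TSO:no PSO:yes

outcome vector order: (thr1.R0,thr1.R1,thr2.R0,thr2.R1)
under SC → (0,0,0,0); (0,0,0,2); (0,0,1,2); (0,2,0,0); (0,2,0,2); (0,2,1,2); (2,2,0,0); (2,2,0,2); (2,2,1,2)
under TSO → (0,0,0,0); (0,0,0,2); (0,0,1,2); (0,2,0,0); (0,2,0,2); (0,2,1,2); (2,2,0,0); (2,2,0,2); (2,2,1,2)
under PSO → (0,0,0,0); (0,0,0,2); (0,0,1,0); (0,0,1,2); (0,2,0,0); (0,2,0,2); (0,2,1,0); (0,2,1,2); (2,2,0,0); (2,2,0,2); (2,2,1,0); (2,2,1,2)
target (0,0,1,0) ∈ {PSO}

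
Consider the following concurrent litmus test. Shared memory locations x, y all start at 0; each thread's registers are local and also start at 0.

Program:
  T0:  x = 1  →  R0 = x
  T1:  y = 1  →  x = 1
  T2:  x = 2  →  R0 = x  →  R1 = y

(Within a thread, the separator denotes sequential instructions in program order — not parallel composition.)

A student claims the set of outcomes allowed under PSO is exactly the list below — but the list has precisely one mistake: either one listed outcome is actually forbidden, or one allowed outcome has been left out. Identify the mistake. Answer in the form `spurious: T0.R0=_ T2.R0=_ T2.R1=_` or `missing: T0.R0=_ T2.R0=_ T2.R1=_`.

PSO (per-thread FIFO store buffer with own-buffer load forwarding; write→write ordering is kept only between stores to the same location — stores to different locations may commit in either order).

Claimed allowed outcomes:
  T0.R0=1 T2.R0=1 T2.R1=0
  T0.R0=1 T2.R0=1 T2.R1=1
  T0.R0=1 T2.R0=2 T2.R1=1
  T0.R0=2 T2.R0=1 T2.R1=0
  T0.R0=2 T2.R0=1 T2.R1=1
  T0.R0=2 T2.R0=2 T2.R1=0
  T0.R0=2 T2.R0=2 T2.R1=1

missing: T0.R0=1 T2.R0=2 T2.R1=0

outcome vector order: (T0.R0,T2.R0,T2.R1)
under PSO → 110 111 120 121 210 211 220 221
PSO∖claimed = {120}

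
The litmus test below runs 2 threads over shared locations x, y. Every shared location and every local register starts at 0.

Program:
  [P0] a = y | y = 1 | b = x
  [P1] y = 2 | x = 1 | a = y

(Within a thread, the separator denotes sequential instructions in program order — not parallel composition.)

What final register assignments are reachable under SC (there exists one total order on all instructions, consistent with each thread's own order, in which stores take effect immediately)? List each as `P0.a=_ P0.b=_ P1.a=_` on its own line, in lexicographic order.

outcome vector order: (P0.a,P0.b,P1.a)
|SC outcomes| = 7

P0.a=0 P0.b=0 P1.a=1
P0.a=0 P0.b=0 P1.a=2
P0.a=0 P0.b=1 P1.a=1
P0.a=0 P0.b=1 P1.a=2
P0.a=2 P0.b=0 P1.a=1
P0.a=2 P0.b=1 P1.a=1
P0.a=2 P0.b=1 P1.a=2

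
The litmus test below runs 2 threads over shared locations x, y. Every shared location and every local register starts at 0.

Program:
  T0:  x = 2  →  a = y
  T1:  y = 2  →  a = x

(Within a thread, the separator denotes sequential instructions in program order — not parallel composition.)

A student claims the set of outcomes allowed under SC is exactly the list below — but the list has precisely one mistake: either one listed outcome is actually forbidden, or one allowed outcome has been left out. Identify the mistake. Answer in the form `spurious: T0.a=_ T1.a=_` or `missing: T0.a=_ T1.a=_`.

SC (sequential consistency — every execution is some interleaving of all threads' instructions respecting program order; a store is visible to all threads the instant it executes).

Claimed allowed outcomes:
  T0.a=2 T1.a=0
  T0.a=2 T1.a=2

missing: T0.a=0 T1.a=2

outcome vector order: (T0.a,T1.a)
[SC] allowed = {(0,2) (2,0) (2,2)}
SC∖claimed = {(0,2)}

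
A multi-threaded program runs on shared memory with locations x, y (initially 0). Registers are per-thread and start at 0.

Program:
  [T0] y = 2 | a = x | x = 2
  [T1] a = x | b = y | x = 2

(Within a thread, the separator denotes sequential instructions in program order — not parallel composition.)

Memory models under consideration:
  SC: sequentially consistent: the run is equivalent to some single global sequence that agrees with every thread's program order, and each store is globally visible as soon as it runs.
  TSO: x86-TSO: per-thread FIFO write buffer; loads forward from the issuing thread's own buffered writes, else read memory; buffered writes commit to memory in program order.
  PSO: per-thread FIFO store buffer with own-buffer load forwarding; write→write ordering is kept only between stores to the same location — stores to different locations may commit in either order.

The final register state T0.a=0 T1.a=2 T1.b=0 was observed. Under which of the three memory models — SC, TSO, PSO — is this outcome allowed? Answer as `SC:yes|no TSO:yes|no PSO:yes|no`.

outcome vector order: (T0.a,T1.a,T1.b)
[SC] allowed = {(0,0,0) (0,0,2) (0,2,2) (2,0,0) (2,0,2)}
[TSO] allowed = {(0,0,0) (0,0,2) (0,2,2) (2,0,0) (2,0,2)}
[PSO] allowed = {(0,0,0) (0,0,2) (0,2,0) (0,2,2) (2,0,0) (2,0,2)}
target (0,2,0) ∈ {PSO}

SC:no TSO:no PSO:yes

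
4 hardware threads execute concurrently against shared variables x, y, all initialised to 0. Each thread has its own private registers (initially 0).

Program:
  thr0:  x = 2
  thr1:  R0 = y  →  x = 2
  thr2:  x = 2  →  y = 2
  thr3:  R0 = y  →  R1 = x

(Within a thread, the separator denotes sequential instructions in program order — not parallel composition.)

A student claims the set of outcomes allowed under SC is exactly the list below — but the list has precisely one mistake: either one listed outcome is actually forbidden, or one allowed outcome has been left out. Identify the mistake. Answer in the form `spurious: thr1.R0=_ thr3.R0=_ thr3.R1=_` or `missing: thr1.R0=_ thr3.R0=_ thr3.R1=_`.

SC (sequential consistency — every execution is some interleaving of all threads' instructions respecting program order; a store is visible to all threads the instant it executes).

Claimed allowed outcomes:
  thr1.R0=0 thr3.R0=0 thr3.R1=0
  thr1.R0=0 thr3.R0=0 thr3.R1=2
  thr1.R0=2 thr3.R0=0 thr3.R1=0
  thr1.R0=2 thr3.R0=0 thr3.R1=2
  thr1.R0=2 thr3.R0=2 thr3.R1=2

outcome vector order: (thr1.R0,thr3.R0,thr3.R1)
SC (6): (0,0,0) (0,0,2) (0,2,2) (2,0,0) (2,0,2) (2,2,2)
SC∖claimed = {(0,2,2)}

missing: thr1.R0=0 thr3.R0=2 thr3.R1=2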